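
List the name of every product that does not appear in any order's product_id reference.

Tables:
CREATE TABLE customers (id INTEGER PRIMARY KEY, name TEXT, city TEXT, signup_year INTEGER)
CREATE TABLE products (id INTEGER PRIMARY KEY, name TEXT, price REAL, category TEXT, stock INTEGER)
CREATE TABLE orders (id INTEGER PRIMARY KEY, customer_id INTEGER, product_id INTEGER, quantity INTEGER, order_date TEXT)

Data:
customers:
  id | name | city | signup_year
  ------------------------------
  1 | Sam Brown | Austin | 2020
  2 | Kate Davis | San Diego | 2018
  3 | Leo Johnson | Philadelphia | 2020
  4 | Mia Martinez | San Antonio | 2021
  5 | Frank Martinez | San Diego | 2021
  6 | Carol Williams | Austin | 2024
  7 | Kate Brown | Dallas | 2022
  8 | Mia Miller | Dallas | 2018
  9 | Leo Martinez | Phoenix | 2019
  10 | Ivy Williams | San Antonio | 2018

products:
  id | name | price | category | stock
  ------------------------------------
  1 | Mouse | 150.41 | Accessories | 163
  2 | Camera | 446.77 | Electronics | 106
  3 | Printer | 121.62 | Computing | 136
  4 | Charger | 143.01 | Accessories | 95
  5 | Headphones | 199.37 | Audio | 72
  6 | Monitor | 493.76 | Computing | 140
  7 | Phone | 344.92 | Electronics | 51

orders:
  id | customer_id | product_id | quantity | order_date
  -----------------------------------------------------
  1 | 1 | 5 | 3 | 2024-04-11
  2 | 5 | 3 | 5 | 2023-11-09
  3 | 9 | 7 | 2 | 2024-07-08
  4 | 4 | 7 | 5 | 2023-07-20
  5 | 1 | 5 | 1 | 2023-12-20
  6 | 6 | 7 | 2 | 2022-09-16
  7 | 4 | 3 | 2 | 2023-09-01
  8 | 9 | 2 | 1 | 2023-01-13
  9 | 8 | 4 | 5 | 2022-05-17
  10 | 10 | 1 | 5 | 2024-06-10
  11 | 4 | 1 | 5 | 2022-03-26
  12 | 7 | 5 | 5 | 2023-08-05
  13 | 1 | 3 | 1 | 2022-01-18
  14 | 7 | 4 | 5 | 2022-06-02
SELECT p.name FROM products p LEFT JOIN orders c ON c.product_id = p.id WHERE c.id IS NULL

Execution result:
Monitor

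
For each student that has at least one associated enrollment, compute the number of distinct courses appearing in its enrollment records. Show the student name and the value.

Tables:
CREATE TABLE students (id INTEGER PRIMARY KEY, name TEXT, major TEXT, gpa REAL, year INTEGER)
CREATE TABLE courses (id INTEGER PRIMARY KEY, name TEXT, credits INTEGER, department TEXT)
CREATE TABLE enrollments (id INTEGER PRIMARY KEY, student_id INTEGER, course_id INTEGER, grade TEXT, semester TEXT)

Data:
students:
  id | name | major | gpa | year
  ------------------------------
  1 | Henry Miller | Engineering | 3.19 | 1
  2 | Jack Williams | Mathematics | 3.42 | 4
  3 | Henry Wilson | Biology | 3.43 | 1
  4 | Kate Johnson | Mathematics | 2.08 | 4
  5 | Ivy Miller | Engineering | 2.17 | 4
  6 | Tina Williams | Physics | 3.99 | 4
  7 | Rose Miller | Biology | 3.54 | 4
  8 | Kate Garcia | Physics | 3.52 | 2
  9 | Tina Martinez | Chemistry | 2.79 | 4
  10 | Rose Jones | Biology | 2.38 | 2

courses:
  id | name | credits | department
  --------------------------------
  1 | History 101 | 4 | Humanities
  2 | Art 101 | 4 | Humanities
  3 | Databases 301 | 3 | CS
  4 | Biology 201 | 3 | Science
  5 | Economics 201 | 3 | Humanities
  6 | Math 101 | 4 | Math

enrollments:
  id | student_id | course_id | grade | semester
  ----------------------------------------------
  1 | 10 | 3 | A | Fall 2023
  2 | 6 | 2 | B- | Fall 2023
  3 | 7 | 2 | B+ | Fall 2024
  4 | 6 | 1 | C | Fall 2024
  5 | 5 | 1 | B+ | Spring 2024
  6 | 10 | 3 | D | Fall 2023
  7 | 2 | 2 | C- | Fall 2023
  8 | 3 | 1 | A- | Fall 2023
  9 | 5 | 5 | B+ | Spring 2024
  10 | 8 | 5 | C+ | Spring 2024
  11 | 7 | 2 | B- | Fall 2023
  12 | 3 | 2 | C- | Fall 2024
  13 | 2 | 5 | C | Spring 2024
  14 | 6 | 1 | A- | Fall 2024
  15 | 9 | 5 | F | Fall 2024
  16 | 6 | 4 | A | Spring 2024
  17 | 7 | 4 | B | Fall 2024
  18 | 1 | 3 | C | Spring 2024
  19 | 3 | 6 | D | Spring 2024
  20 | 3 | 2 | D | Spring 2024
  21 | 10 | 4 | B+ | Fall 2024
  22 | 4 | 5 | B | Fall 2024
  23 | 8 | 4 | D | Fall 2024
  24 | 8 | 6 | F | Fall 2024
SELECT p.name, COUNT(DISTINCT c.course_id) AS distinct_course_count FROM enrollments c JOIN students p ON c.student_id = p.id GROUP BY p.id, p.name

Execution result:
name | distinct_course_count
Henry Miller | 1
Jack Williams | 2
Henry Wilson | 3
Kate Johnson | 1
Ivy Miller | 2
Tina Williams | 3
Rose Miller | 2
Kate Garcia | 3
Tina Martinez | 1
Rose Jones | 2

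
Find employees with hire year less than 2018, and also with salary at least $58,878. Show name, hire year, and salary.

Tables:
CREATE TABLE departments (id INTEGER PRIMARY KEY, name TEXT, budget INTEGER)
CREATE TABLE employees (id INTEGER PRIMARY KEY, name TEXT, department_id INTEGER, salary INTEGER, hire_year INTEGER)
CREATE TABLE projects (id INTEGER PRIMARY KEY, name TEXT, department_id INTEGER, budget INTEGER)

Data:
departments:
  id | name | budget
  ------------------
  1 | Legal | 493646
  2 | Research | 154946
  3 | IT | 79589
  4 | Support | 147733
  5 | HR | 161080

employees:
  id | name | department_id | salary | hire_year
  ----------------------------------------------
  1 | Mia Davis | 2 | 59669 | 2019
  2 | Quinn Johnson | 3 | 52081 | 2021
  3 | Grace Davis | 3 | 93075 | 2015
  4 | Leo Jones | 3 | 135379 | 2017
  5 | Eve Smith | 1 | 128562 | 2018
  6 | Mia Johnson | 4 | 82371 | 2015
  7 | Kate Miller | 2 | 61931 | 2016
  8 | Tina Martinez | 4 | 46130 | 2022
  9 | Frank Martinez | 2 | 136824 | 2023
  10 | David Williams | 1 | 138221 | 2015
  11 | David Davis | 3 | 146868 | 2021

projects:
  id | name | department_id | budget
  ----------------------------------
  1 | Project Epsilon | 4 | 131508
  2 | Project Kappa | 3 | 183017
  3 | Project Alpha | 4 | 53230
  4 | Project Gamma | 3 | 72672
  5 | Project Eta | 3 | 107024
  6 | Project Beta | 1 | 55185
SELECT name, hire_year, salary FROM employees WHERE hire_year < 2018 AND salary >= 58878

Execution result:
name | hire_year | salary
Grace Davis | 2015 | 93075
Leo Jones | 2017 | 135379
Mia Johnson | 2015 | 82371
Kate Miller | 2016 | 61931
David Williams | 2015 | 138221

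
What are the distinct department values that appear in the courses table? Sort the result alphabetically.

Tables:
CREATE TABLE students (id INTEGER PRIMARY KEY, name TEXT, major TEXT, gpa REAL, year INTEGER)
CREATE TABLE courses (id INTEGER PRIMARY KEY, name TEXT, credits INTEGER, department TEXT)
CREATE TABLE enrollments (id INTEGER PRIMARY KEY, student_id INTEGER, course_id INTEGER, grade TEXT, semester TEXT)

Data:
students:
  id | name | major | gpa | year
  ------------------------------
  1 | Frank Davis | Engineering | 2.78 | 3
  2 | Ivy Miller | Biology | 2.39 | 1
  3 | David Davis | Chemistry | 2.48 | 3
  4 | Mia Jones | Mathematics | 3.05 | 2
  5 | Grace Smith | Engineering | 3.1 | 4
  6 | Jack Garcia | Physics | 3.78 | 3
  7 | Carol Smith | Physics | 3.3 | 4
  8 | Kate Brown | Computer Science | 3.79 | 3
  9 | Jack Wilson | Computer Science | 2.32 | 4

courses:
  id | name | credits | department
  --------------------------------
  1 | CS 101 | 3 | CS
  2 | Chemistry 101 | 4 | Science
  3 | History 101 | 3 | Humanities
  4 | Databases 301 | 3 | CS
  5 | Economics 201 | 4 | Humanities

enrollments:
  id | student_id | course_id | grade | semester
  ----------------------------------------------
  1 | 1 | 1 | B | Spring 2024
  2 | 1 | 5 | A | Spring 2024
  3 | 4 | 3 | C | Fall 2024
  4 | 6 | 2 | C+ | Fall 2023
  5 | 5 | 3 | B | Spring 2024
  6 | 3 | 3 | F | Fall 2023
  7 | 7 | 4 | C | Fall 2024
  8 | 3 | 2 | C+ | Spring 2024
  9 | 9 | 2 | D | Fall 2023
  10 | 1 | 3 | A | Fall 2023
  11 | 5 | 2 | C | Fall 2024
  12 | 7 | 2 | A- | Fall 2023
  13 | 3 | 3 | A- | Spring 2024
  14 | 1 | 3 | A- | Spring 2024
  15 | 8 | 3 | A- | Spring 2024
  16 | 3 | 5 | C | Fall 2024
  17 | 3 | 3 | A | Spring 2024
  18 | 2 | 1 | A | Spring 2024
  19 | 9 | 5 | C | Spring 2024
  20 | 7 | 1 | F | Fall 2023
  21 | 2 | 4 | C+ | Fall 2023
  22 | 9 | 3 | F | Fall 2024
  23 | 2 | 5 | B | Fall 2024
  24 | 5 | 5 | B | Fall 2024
SELECT DISTINCT department FROM courses ORDER BY department

Execution result:
department
CS
Humanities
Science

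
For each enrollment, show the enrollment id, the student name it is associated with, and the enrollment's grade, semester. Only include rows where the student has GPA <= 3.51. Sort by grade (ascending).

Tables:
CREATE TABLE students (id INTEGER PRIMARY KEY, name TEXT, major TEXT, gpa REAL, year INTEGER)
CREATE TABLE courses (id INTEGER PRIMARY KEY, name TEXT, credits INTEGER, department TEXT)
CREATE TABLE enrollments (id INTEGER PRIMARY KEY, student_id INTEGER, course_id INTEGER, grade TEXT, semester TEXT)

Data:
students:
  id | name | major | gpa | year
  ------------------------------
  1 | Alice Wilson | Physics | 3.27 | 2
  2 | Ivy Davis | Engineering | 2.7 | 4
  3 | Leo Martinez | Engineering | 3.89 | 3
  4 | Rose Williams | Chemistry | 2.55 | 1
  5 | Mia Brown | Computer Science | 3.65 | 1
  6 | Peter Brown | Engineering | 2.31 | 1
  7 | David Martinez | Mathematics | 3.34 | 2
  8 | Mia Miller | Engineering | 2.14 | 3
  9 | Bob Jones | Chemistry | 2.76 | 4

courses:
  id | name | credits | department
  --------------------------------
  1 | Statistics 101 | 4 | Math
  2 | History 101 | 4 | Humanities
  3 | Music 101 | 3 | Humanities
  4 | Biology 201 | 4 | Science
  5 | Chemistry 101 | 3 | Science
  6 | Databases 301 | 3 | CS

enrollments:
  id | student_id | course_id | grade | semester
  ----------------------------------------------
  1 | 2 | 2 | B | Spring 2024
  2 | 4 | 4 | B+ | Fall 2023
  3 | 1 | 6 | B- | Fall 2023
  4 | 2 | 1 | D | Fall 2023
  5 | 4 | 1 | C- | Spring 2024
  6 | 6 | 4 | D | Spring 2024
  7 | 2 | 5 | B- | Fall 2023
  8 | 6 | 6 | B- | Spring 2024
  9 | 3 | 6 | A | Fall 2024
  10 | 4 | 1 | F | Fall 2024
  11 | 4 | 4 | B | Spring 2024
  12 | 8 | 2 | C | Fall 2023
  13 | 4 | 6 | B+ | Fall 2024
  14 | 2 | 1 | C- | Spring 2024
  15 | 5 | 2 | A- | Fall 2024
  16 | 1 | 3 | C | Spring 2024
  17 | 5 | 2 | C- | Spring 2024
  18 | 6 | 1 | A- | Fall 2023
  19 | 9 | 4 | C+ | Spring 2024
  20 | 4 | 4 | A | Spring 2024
SELECT c.id, p.name AS student, c.grade, c.semester FROM enrollments c JOIN students p ON c.student_id = p.id WHERE p.gpa <= 3.51 ORDER BY c.grade ASC

Execution result:
id | student | grade | semester
20 | Rose Williams | A | Spring 2024
18 | Peter Brown | A- | Fall 2023
1 | Ivy Davis | B | Spring 2024
11 | Rose Williams | B | Spring 2024
2 | Rose Williams | B+ | Fall 2023
13 | Rose Williams | B+ | Fall 2024
3 | Alice Wilson | B- | Fall 2023
7 | Ivy Davis | B- | Fall 2023
8 | Peter Brown | B- | Spring 2024
12 | Mia Miller | C | Fall 2023
16 | Alice Wilson | C | Spring 2024
19 | Bob Jones | C+ | Spring 2024
5 | Rose Williams | C- | Spring 2024
14 | Ivy Davis | C- | Spring 2024
4 | Ivy Davis | D | Fall 2023
6 | Peter Brown | D | Spring 2024
10 | Rose Williams | F | Fall 2024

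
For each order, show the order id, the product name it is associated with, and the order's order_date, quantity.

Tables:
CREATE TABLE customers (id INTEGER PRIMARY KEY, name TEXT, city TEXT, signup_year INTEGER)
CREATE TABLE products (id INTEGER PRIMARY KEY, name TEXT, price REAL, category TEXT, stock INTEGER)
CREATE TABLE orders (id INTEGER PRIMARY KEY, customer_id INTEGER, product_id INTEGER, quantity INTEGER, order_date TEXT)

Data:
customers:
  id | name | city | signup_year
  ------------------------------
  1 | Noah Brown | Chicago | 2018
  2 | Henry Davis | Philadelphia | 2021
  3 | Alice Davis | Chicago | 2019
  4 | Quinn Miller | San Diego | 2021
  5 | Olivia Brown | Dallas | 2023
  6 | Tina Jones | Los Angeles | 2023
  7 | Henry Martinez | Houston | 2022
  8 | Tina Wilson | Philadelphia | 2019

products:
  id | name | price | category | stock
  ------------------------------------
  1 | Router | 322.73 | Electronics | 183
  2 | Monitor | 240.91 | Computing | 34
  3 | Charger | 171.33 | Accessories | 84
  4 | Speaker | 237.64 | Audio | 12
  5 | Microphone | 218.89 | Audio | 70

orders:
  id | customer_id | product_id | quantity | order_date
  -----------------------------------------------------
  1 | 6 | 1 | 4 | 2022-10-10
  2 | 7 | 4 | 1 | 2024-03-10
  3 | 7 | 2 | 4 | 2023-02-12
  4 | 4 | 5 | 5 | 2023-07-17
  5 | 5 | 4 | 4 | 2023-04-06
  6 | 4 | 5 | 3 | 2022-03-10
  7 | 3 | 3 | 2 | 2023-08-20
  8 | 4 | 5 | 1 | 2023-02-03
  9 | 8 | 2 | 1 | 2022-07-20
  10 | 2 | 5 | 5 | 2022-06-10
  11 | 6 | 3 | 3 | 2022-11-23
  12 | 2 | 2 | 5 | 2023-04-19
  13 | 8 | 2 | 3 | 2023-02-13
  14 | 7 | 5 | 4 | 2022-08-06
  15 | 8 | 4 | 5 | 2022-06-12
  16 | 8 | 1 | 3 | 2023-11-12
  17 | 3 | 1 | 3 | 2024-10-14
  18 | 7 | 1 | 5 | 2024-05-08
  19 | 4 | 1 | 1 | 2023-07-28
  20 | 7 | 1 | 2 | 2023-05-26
SELECT c.id, p.name AS product, c.order_date, c.quantity FROM orders c JOIN products p ON c.product_id = p.id

Execution result:
id | product | order_date | quantity
1 | Router | 2022-10-10 | 4
2 | Speaker | 2024-03-10 | 1
3 | Monitor | 2023-02-12 | 4
4 | Microphone | 2023-07-17 | 5
5 | Speaker | 2023-04-06 | 4
6 | Microphone | 2022-03-10 | 3
7 | Charger | 2023-08-20 | 2
8 | Microphone | 2023-02-03 | 1
9 | Monitor | 2022-07-20 | 1
10 | Microphone | 2022-06-10 | 5
11 | Charger | 2022-11-23 | 3
12 | Monitor | 2023-04-19 | 5
13 | Monitor | 2023-02-13 | 3
14 | Microphone | 2022-08-06 | 4
15 | Speaker | 2022-06-12 | 5
16 | Router | 2023-11-12 | 3
17 | Router | 2024-10-14 | 3
18 | Router | 2024-05-08 | 5
19 | Router | 2023-07-28 | 1
20 | Router | 2023-05-26 | 2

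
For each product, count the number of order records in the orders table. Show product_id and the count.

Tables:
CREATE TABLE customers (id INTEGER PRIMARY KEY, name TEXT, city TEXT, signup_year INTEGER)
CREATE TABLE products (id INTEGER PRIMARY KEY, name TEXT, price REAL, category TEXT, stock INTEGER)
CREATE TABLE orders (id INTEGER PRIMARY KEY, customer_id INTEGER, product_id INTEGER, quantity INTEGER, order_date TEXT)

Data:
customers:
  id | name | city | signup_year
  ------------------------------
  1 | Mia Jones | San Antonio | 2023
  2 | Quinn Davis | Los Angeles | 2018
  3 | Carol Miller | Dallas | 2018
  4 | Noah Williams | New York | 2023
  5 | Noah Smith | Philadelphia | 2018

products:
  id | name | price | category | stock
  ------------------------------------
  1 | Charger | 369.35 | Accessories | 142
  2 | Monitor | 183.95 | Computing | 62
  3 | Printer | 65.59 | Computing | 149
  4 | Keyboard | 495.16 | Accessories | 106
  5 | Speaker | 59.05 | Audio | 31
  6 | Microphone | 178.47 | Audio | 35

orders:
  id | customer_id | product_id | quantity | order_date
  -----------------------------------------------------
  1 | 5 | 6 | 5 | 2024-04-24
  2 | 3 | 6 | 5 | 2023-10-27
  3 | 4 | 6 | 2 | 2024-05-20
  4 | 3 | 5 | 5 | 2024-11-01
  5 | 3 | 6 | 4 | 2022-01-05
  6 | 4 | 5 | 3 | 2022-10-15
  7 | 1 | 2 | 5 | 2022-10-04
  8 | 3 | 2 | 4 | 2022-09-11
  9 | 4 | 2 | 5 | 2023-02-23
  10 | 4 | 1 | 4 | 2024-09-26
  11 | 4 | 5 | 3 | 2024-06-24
SELECT product_id, COUNT(*) AS order_count FROM orders GROUP BY product_id

Execution result:
product_id | order_count
1 | 1
2 | 3
5 | 3
6 | 4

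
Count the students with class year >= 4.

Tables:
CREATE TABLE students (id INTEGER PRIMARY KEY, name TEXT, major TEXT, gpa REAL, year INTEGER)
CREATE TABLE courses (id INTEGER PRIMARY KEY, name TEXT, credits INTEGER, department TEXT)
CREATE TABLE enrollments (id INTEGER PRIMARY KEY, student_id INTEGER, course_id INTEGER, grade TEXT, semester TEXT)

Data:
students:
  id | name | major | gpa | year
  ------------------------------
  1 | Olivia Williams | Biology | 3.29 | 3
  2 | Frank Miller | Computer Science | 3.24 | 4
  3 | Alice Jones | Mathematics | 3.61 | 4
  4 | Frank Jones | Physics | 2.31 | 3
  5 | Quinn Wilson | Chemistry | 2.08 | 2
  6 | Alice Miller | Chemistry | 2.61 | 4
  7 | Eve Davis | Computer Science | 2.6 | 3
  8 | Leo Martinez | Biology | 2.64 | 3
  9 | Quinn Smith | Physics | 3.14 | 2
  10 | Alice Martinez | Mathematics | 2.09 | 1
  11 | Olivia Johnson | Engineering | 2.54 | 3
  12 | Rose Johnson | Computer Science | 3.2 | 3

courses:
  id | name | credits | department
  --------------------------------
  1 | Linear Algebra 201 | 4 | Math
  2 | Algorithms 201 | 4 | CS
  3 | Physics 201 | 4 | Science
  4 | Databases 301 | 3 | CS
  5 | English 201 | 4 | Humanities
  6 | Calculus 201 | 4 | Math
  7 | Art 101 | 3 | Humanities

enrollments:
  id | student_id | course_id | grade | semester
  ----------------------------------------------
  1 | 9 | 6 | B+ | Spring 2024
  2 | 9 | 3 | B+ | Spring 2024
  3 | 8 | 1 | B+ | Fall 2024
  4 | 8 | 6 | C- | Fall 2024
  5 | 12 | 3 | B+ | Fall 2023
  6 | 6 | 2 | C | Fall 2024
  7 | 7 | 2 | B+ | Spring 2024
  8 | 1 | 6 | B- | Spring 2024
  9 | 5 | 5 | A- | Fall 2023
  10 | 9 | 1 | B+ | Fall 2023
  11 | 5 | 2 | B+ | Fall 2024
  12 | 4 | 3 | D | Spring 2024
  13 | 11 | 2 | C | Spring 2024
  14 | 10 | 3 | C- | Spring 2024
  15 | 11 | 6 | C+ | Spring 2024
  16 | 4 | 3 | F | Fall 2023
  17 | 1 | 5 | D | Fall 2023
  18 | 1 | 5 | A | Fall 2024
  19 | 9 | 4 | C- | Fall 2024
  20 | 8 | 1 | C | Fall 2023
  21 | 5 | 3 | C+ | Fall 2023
SELECT COUNT(*) FROM students WHERE year >= 4

Execution result:
3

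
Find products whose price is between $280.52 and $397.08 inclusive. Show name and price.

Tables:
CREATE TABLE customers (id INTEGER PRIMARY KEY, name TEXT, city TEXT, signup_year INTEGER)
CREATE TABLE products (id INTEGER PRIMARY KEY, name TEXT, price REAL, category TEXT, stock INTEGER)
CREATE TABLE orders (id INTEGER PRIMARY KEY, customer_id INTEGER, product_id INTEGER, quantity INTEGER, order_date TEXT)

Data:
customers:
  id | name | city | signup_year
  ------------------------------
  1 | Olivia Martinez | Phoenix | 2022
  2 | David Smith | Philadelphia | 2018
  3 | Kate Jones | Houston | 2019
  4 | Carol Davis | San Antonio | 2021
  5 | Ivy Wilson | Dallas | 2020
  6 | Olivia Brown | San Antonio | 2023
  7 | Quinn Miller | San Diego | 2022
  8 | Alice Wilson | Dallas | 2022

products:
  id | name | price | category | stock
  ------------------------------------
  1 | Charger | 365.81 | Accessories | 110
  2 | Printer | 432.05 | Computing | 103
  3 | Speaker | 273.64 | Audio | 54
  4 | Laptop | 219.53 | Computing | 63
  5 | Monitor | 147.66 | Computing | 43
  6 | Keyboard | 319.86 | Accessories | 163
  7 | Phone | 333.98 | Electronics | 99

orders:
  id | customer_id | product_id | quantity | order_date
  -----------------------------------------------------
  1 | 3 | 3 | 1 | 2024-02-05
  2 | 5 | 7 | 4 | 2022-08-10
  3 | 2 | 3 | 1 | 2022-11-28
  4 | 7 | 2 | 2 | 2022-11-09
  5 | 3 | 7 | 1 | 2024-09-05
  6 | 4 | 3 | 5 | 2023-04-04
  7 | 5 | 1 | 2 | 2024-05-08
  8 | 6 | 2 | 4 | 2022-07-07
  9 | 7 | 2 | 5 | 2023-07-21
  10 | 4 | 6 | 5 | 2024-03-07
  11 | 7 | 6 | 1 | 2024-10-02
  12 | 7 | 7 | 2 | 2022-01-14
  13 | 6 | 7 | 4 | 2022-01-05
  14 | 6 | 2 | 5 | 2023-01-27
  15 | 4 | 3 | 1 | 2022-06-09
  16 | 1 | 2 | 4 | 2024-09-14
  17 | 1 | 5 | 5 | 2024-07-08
SELECT name, price FROM products WHERE price BETWEEN 280.52 AND 397.08

Execution result:
name | price
Charger | 365.81
Keyboard | 319.86
Phone | 333.98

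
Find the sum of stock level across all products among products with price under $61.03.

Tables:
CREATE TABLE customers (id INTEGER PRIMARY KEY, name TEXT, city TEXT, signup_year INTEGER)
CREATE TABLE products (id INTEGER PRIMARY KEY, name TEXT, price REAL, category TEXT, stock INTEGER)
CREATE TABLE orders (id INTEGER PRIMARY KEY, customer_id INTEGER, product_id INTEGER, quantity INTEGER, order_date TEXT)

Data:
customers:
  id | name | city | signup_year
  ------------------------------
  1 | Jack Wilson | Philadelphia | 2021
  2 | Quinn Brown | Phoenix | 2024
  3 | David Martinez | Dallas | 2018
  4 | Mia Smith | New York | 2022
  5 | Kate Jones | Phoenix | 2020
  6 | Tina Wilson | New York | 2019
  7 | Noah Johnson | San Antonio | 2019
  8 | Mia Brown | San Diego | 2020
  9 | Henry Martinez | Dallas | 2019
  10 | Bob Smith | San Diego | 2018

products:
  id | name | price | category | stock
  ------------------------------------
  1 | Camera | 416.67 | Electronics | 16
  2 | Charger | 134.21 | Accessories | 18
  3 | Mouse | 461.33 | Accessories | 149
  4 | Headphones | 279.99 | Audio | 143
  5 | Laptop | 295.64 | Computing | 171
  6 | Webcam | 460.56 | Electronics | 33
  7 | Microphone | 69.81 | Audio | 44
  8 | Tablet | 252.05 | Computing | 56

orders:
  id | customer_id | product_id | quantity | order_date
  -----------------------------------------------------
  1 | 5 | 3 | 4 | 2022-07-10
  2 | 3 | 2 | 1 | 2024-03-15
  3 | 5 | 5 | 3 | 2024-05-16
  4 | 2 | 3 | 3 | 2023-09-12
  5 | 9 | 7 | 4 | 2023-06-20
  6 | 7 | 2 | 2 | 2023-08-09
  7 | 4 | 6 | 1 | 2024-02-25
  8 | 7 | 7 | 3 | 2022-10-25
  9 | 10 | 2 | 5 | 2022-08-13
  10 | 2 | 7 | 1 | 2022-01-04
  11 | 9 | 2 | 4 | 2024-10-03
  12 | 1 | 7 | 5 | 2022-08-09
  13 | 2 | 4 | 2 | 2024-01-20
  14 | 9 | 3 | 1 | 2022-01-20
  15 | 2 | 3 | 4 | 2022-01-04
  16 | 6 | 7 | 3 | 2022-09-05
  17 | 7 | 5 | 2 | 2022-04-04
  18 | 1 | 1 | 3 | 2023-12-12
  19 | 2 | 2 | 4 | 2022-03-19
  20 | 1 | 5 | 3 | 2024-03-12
SELECT SUM(stock) FROM products WHERE price < 61.03

Execution result:
NULL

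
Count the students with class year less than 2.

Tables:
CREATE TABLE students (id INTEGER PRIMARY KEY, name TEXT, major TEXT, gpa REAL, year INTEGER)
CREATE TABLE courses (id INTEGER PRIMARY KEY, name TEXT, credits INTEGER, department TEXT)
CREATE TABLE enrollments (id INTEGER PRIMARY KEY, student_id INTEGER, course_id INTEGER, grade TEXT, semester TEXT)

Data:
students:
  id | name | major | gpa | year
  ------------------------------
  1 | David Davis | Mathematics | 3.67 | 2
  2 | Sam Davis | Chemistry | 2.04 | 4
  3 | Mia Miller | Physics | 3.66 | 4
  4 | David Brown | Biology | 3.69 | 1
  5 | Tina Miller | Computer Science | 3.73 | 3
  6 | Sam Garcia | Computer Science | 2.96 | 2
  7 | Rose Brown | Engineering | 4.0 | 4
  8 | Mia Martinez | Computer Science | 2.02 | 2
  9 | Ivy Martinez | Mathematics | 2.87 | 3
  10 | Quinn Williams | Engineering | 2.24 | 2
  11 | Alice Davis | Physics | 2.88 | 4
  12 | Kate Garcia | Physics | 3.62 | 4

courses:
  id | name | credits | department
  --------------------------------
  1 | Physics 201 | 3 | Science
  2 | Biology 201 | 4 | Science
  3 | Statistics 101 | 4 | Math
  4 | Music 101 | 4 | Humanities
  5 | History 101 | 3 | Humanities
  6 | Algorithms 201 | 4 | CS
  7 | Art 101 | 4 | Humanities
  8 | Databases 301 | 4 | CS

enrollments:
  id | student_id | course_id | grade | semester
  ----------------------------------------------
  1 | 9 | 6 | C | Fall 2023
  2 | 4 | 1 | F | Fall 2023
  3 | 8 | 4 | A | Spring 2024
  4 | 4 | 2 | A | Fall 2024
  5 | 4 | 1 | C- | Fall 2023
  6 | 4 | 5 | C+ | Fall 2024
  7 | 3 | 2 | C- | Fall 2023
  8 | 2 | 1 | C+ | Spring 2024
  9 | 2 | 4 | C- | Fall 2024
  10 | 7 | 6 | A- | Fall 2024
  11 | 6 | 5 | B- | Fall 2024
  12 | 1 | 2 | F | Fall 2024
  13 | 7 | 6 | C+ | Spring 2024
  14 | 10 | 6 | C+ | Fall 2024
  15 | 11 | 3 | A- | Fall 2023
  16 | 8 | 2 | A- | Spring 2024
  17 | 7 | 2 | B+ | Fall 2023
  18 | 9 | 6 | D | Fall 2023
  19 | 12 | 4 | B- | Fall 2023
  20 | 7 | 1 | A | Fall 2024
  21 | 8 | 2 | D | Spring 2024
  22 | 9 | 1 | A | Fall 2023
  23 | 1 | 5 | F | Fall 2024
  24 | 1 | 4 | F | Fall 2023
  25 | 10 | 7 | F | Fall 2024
SELECT COUNT(*) FROM students WHERE year < 2

Execution result:
1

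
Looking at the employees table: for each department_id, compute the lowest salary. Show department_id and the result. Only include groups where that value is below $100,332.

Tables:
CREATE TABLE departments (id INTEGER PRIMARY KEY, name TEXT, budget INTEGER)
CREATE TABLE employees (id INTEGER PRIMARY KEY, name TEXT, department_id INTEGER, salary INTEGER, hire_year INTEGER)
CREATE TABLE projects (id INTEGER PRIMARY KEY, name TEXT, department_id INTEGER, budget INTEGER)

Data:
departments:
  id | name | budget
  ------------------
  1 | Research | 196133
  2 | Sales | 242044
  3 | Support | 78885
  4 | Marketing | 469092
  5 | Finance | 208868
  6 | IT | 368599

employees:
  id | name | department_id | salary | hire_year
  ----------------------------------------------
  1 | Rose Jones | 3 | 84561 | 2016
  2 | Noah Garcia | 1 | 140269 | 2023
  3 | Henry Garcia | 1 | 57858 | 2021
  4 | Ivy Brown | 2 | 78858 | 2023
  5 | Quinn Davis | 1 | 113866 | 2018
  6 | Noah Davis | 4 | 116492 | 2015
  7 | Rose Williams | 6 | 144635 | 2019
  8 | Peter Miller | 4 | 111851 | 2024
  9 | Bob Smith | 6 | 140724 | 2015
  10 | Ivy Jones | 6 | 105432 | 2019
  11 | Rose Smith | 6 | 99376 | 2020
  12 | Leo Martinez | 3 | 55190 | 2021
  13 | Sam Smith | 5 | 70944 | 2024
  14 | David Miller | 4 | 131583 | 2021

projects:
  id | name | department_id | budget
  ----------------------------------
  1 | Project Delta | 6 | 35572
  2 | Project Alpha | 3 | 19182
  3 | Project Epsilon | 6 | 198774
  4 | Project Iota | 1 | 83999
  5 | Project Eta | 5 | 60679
SELECT department_id, MIN(salary) AS min_salary FROM employees GROUP BY department_id HAVING MIN(salary) < 100332

Execution result:
department_id | min_salary
1 | 57858
2 | 78858
3 | 55190
5 | 70944
6 | 99376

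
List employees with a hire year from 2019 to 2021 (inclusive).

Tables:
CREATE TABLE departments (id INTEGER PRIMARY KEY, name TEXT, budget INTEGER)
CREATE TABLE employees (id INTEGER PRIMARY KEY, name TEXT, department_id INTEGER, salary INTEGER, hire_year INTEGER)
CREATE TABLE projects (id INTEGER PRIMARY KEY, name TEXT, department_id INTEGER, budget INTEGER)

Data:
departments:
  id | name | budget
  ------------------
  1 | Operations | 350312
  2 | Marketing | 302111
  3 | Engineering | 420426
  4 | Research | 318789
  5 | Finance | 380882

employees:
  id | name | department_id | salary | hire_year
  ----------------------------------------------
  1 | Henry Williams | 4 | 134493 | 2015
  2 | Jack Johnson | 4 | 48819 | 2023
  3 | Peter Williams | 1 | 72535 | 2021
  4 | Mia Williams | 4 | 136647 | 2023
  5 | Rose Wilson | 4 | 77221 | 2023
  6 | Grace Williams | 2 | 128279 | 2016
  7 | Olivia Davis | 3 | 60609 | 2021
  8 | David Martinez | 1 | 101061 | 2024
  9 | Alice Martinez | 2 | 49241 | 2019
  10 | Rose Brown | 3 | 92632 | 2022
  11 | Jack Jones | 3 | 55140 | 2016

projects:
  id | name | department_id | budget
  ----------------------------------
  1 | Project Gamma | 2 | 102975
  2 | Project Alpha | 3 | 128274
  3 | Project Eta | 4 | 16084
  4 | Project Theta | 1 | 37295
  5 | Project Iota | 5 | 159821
SELECT name, hire_year FROM employees WHERE hire_year BETWEEN 2019 AND 2021

Execution result:
name | hire_year
Peter Williams | 2021
Olivia Davis | 2021
Alice Martinez | 2019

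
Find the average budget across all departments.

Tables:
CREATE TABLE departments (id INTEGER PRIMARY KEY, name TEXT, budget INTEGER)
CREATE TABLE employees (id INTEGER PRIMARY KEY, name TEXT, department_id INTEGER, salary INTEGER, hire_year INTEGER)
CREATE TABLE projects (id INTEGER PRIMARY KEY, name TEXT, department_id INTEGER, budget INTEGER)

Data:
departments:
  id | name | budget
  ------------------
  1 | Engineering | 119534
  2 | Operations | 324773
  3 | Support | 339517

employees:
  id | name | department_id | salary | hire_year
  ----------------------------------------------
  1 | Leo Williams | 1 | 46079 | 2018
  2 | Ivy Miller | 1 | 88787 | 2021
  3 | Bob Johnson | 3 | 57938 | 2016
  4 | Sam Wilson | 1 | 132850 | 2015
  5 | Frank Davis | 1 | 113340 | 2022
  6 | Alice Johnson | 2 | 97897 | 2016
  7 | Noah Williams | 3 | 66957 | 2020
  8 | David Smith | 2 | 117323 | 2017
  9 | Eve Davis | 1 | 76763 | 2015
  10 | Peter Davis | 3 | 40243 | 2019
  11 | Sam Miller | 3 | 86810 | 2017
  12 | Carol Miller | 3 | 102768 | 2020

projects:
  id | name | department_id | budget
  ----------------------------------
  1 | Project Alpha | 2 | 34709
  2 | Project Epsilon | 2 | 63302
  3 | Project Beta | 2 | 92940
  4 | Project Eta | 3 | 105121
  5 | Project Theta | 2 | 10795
SELECT AVG(budget) FROM departments

Execution result:
261274.67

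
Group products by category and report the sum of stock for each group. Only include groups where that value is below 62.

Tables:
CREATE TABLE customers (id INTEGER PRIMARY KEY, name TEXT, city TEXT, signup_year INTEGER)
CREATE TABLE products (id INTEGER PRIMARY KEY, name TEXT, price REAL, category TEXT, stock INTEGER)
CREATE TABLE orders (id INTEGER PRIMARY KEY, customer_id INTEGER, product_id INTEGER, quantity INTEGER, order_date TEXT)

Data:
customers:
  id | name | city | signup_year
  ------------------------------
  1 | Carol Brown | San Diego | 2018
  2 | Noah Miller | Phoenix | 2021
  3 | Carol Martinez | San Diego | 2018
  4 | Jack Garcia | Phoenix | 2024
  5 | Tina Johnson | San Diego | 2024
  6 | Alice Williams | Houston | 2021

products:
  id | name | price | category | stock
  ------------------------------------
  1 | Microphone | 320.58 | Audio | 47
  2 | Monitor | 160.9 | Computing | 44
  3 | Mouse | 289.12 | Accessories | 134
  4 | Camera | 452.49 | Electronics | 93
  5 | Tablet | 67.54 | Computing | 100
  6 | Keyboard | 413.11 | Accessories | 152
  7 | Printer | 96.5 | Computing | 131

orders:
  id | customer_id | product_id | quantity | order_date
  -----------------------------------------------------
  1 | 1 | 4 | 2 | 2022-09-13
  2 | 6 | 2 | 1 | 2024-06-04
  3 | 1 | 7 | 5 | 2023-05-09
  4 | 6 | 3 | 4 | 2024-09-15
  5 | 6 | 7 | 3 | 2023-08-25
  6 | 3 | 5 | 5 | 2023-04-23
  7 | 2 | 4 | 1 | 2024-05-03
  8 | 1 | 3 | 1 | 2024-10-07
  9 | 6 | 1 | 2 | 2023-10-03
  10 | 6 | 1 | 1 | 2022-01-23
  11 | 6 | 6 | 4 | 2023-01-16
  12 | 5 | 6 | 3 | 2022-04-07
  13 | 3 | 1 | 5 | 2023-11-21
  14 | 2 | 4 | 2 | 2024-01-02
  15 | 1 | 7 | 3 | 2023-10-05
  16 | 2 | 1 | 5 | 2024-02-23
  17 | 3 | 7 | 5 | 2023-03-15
SELECT category, SUM(stock) AS sum_stock FROM products GROUP BY category HAVING SUM(stock) < 62

Execution result:
category | sum_stock
Audio | 47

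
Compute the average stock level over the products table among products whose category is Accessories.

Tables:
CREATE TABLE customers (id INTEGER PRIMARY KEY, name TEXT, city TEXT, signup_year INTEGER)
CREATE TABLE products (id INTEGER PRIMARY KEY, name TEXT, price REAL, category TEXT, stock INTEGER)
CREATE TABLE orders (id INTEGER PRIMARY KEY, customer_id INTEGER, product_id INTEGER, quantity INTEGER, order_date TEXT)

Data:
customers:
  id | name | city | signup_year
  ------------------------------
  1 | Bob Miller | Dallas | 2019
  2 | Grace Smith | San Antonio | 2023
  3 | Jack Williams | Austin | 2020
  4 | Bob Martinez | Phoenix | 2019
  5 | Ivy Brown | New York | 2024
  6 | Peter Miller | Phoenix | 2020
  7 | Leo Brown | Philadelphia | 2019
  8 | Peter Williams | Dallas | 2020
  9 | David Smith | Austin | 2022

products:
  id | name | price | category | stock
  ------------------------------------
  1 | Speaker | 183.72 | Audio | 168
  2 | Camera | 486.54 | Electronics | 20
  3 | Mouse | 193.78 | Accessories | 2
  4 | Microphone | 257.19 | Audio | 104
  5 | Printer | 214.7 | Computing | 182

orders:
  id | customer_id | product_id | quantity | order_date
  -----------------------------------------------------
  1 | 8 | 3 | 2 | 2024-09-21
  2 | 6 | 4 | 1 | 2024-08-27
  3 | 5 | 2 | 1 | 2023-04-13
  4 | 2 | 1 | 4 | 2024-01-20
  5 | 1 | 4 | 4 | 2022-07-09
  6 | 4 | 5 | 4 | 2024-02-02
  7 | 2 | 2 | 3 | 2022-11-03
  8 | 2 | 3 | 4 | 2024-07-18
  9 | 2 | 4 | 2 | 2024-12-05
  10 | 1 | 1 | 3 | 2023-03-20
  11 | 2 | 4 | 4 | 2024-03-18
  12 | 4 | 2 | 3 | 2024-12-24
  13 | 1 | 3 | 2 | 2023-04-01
SELECT AVG(stock) FROM products WHERE category = 'Accessories'

Execution result:
2.00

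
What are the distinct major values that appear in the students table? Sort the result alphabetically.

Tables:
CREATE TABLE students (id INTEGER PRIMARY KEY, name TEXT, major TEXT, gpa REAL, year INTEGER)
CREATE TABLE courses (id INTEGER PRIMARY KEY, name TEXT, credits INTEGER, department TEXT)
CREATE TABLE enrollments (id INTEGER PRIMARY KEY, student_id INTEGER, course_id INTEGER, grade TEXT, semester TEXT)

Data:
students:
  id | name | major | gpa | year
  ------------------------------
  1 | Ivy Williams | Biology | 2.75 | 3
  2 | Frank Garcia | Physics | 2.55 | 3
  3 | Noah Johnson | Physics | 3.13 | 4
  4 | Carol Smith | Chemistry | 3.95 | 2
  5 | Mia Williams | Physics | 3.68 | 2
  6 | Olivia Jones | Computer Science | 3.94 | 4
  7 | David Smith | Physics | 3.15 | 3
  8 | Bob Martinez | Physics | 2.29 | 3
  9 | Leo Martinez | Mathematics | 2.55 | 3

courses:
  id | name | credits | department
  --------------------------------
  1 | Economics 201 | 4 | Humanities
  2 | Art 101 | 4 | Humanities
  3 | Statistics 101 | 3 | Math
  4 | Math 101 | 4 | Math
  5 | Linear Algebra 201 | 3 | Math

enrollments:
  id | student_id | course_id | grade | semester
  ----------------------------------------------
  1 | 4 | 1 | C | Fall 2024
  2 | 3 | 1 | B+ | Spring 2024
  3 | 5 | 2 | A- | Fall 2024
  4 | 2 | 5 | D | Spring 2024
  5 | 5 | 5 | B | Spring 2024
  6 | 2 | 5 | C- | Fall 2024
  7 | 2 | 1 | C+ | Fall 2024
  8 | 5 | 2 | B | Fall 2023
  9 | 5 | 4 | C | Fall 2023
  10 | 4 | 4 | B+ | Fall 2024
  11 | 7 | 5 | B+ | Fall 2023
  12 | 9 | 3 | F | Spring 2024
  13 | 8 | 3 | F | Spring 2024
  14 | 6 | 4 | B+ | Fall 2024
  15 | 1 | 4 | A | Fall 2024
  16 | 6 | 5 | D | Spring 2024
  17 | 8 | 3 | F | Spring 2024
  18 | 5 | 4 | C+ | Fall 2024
SELECT DISTINCT major FROM students ORDER BY major

Execution result:
major
Biology
Chemistry
Computer Science
Mathematics
Physics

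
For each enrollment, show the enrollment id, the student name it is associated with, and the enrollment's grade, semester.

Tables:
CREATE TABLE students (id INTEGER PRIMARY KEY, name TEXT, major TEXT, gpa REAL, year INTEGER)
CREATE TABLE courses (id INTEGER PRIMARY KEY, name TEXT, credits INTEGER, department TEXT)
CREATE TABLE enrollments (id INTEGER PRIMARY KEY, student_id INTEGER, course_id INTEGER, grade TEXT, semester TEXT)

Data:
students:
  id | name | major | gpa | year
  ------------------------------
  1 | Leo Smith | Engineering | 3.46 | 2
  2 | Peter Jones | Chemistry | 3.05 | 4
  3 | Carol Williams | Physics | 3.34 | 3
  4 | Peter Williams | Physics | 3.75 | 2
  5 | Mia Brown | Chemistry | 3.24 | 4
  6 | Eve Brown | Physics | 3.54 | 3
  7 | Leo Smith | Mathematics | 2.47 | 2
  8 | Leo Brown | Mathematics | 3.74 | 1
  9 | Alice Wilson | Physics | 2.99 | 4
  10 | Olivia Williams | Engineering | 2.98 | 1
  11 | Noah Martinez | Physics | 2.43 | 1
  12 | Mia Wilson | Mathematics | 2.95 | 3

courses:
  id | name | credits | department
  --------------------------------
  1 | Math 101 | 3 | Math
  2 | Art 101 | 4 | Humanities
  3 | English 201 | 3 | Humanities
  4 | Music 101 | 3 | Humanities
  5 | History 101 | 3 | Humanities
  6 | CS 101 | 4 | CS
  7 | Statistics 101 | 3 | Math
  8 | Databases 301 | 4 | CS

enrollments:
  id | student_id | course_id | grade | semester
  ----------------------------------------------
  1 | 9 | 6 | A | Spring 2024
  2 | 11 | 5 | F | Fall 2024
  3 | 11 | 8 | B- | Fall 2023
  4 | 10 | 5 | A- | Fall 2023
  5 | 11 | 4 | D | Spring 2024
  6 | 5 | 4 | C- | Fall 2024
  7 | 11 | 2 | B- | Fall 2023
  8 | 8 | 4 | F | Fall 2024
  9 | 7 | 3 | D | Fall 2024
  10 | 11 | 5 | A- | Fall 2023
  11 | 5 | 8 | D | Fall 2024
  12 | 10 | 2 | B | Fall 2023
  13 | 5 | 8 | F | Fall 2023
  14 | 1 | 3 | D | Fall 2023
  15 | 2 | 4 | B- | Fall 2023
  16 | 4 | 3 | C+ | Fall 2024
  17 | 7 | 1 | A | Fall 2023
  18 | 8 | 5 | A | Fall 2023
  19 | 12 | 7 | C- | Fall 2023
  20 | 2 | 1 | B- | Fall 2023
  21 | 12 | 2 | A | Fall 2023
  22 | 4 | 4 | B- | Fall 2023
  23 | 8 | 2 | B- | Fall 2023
SELECT c.id, p.name AS student, c.grade, c.semester FROM enrollments c JOIN students p ON c.student_id = p.id

Execution result:
id | student | grade | semester
1 | Alice Wilson | A | Spring 2024
2 | Noah Martinez | F | Fall 2024
3 | Noah Martinez | B- | Fall 2023
4 | Olivia Williams | A- | Fall 2023
5 | Noah Martinez | D | Spring 2024
6 | Mia Brown | C- | Fall 2024
7 | Noah Martinez | B- | Fall 2023
8 | Leo Brown | F | Fall 2024
9 | Leo Smith | D | Fall 2024
10 | Noah Martinez | A- | Fall 2023
11 | Mia Brown | D | Fall 2024
12 | Olivia Williams | B | Fall 2023
13 | Mia Brown | F | Fall 2023
14 | Leo Smith | D | Fall 2023
15 | Peter Jones | B- | Fall 2023
16 | Peter Williams | C+ | Fall 2024
17 | Leo Smith | A | Fall 2023
18 | Leo Brown | A | Fall 2023
19 | Mia Wilson | C- | Fall 2023
20 | Peter Jones | B- | Fall 2023
21 | Mia Wilson | A | Fall 2023
22 | Peter Williams | B- | Fall 2023
23 | Leo Brown | B- | Fall 2023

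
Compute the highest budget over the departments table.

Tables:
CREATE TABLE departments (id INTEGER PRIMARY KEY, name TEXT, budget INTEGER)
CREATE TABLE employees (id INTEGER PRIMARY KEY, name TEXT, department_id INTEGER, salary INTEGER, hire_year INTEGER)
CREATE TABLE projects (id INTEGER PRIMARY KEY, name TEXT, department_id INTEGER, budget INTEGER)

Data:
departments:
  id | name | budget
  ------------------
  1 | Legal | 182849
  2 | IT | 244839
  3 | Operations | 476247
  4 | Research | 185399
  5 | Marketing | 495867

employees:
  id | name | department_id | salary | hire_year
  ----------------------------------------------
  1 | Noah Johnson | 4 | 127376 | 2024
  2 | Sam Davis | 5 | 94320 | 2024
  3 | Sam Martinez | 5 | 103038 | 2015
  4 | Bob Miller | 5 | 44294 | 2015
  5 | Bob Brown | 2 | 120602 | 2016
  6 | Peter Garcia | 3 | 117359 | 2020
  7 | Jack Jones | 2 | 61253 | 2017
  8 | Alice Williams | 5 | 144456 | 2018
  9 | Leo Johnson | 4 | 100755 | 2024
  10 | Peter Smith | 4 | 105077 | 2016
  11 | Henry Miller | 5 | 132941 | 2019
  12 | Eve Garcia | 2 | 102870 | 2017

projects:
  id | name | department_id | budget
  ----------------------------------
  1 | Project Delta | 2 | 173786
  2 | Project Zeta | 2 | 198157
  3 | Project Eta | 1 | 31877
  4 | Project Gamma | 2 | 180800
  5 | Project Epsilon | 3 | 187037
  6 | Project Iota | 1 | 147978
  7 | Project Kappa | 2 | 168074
SELECT MAX(budget) FROM departments

Execution result:
495867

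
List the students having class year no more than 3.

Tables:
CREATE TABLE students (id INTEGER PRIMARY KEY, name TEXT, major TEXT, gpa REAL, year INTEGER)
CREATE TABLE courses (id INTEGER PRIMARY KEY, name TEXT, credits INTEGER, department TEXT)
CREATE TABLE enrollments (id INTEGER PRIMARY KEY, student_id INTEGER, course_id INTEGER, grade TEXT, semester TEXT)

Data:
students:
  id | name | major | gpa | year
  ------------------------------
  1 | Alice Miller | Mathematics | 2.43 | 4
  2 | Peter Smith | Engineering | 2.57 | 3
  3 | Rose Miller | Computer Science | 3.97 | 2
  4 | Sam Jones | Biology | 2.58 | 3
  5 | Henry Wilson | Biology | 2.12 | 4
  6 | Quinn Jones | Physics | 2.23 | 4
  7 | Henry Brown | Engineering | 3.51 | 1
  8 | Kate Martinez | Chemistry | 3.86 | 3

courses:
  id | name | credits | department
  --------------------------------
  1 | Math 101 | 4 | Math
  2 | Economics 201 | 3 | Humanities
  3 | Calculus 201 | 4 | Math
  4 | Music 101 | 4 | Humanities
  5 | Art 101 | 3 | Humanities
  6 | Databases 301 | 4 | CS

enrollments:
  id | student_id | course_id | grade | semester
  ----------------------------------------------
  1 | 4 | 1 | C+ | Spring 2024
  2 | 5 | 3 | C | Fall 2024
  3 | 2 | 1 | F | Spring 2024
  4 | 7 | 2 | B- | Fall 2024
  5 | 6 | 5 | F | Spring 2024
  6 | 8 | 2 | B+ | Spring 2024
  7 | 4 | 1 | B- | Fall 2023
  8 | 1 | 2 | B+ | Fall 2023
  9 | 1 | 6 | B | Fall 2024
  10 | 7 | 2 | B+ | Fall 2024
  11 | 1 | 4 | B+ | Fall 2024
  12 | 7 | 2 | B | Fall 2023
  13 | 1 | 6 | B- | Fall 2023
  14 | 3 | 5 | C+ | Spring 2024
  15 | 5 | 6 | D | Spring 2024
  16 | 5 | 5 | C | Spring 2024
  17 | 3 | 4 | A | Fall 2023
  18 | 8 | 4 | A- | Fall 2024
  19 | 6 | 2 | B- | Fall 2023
SELECT name, year FROM students WHERE year <= 3

Execution result:
name | year
Peter Smith | 3
Rose Miller | 2
Sam Jones | 3
Henry Brown | 1
Kate Martinez | 3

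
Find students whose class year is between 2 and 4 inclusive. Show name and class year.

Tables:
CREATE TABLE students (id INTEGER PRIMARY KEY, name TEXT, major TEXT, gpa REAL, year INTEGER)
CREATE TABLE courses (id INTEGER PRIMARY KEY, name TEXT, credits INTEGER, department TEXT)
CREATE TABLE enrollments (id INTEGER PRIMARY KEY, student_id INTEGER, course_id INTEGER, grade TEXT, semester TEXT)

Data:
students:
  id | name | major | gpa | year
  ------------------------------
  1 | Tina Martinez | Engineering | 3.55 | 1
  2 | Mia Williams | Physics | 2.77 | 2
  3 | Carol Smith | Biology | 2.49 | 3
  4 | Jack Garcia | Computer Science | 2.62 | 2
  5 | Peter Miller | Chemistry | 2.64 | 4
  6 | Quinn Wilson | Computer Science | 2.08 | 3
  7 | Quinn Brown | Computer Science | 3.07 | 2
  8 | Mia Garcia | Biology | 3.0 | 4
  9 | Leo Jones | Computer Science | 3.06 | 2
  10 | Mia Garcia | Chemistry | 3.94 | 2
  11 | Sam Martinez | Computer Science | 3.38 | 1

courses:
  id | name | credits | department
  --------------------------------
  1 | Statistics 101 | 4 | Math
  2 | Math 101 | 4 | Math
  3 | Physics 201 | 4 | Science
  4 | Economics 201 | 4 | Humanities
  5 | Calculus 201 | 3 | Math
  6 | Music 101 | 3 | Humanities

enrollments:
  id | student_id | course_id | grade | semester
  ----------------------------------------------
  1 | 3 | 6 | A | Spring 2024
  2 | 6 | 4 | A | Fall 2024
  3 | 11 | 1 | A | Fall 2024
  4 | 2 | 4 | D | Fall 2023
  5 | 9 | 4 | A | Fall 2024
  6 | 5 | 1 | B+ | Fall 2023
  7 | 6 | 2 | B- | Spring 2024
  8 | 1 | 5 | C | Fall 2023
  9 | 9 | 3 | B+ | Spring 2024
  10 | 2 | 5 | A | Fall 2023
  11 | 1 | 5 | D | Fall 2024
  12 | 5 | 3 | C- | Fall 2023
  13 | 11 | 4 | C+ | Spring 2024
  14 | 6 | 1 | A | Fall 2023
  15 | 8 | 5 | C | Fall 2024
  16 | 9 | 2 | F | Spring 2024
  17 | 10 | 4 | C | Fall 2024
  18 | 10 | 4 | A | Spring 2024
SELECT name, year FROM students WHERE year BETWEEN 2 AND 4

Execution result:
name | year
Mia Williams | 2
Carol Smith | 3
Jack Garcia | 2
Peter Miller | 4
Quinn Wilson | 3
Quinn Brown | 2
Mia Garcia | 4
Leo Jones | 2
Mia Garcia | 2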